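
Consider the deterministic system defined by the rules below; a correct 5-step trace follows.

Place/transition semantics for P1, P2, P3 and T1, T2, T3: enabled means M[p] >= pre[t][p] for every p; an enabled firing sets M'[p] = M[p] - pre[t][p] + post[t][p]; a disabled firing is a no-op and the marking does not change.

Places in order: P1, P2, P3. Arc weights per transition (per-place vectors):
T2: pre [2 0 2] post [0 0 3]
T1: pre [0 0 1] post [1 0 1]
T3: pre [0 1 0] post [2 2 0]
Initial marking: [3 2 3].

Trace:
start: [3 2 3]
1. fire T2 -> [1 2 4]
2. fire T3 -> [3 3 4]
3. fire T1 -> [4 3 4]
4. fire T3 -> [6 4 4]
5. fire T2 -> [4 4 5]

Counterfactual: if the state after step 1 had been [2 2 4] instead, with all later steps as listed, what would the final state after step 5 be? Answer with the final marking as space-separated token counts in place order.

state after step 1 := [2 2 4]
2. fire T3 -> [4 3 4]
3. fire T1 -> [5 3 4]
4. fire T3 -> [7 4 4]
5. fire T2 -> [5 4 5]

5 4 5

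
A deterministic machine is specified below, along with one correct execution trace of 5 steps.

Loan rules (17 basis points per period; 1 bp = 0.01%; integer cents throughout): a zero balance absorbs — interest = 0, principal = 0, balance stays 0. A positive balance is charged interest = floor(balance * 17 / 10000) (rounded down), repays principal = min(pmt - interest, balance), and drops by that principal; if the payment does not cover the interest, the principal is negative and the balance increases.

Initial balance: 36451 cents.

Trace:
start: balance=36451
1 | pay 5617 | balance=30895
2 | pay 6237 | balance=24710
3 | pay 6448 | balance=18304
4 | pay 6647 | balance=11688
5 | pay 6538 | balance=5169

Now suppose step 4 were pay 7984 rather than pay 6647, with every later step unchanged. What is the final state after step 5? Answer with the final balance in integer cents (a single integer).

3830

(re-executing from step 4 with the substitution; state before step 4: balance=18304)
4 | pay 7984 | balance=10351
5 | pay 6538 | balance=3830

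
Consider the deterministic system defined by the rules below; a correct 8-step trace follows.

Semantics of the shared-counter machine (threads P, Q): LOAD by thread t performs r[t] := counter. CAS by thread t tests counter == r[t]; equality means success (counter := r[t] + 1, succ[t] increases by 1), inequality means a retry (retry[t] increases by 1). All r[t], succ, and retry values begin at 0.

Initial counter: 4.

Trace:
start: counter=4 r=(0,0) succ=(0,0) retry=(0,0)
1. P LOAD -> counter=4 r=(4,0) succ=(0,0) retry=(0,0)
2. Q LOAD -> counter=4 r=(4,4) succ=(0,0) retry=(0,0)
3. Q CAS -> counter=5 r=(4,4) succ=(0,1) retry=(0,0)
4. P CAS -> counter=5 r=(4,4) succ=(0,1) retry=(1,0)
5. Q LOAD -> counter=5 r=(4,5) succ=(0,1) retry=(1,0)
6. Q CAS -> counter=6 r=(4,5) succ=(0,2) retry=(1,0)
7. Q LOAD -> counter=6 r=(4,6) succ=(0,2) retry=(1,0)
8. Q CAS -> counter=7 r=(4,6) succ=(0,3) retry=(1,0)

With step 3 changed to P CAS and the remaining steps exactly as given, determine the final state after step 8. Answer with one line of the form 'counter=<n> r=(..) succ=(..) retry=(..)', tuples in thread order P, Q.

counter=7 r=(4,6) succ=(1,2) retry=(1,0)

(re-executing from step 3 with the substitution; state before step 3: counter=4 r=(4,4) succ=(0,0) retry=(0,0))
3. P CAS -> counter=5 r=(4,4) succ=(1,0) retry=(0,0)
4. P CAS -> counter=5 r=(4,4) succ=(1,0) retry=(1,0)
5. Q LOAD -> counter=5 r=(4,5) succ=(1,0) retry=(1,0)
6. Q CAS -> counter=6 r=(4,5) succ=(1,1) retry=(1,0)
7. Q LOAD -> counter=6 r=(4,6) succ=(1,1) retry=(1,0)
8. Q CAS -> counter=7 r=(4,6) succ=(1,2) retry=(1,0)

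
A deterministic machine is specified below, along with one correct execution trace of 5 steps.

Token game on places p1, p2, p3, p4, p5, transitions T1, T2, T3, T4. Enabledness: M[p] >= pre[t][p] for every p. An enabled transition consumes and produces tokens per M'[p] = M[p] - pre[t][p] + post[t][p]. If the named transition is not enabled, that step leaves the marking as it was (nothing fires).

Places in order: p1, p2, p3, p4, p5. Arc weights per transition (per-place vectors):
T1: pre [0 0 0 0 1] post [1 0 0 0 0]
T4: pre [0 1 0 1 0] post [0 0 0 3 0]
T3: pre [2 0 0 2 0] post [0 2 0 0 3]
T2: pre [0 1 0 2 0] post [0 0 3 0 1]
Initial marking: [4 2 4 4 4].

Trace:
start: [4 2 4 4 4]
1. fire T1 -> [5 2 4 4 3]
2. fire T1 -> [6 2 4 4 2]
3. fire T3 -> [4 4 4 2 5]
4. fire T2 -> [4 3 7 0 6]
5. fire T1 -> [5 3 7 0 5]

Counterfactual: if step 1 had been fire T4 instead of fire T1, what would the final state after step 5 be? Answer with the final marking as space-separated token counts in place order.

(re-executing from step 1 with the substitution; state before step 1: [4 2 4 4 4])
1. fire T4 -> [4 1 4 6 4]
2. fire T1 -> [5 1 4 6 3]
3. fire T3 -> [3 3 4 4 6]
4. fire T2 -> [3 2 7 2 7]
5. fire T1 -> [4 2 7 2 6]

4 2 7 2 6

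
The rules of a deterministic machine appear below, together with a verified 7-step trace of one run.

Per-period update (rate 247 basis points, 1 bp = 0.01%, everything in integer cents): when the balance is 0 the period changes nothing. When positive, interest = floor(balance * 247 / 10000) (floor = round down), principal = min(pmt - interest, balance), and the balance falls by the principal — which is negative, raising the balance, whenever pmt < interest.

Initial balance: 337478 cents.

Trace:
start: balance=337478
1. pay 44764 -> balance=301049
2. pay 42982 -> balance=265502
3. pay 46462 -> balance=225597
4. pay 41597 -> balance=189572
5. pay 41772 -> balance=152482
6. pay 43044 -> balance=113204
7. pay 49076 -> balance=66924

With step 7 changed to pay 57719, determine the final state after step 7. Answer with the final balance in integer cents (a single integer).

58281

(re-executing from step 7 with the substitution; state before step 7: balance=113204)
7. pay 57719 -> balance=58281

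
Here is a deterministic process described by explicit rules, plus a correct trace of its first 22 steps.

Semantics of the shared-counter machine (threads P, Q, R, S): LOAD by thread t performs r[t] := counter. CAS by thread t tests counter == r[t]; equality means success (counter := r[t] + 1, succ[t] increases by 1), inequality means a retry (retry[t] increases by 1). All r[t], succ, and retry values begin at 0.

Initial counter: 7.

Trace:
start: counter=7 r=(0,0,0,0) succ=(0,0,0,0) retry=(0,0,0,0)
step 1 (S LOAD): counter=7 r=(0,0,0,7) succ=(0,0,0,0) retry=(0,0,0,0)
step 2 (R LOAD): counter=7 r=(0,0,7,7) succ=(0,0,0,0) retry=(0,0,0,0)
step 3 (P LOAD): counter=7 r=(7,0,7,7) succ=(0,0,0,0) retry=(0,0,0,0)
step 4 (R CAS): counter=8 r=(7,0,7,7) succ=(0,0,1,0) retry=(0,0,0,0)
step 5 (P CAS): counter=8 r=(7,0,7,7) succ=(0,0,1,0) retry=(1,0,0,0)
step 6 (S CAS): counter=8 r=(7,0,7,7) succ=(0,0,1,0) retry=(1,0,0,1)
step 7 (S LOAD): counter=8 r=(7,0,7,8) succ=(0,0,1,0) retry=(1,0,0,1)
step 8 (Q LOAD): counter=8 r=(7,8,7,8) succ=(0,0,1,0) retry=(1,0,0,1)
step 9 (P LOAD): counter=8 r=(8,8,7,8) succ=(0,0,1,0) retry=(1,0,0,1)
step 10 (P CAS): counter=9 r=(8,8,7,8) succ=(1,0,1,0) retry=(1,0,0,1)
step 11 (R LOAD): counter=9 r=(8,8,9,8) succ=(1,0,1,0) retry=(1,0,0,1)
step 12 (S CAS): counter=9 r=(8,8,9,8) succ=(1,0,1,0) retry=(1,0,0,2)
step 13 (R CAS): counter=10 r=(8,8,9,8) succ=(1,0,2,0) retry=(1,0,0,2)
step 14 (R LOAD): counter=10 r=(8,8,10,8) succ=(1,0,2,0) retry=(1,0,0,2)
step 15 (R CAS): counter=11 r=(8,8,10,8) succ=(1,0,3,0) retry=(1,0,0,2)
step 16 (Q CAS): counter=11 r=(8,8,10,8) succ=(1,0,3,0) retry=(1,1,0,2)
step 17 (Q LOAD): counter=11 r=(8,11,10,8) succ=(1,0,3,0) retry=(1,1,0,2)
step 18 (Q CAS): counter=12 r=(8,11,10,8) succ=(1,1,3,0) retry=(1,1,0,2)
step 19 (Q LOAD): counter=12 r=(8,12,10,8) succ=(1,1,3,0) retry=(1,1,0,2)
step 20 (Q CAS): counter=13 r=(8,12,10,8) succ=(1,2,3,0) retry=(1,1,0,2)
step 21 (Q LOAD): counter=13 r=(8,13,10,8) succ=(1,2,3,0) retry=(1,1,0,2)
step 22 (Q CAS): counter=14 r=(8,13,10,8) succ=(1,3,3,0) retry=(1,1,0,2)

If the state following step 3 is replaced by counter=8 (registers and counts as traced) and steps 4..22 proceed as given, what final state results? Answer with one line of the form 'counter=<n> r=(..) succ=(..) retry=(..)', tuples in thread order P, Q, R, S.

state after step 3 := counter=8 r=(7,0,7,7) succ=(0,0,0,0) retry=(0,0,0,0)
step 4 (R CAS): counter=8 r=(7,0,7,7) succ=(0,0,0,0) retry=(0,0,1,0)
step 5 (P CAS): counter=8 r=(7,0,7,7) succ=(0,0,0,0) retry=(1,0,1,0)
step 6 (S CAS): counter=8 r=(7,0,7,7) succ=(0,0,0,0) retry=(1,0,1,1)
step 7 (S LOAD): counter=8 r=(7,0,7,8) succ=(0,0,0,0) retry=(1,0,1,1)
step 8 (Q LOAD): counter=8 r=(7,8,7,8) succ=(0,0,0,0) retry=(1,0,1,1)
step 9 (P LOAD): counter=8 r=(8,8,7,8) succ=(0,0,0,0) retry=(1,0,1,1)
step 10 (P CAS): counter=9 r=(8,8,7,8) succ=(1,0,0,0) retry=(1,0,1,1)
step 11 (R LOAD): counter=9 r=(8,8,9,8) succ=(1,0,0,0) retry=(1,0,1,1)
step 12 (S CAS): counter=9 r=(8,8,9,8) succ=(1,0,0,0) retry=(1,0,1,2)
step 13 (R CAS): counter=10 r=(8,8,9,8) succ=(1,0,1,0) retry=(1,0,1,2)
step 14 (R LOAD): counter=10 r=(8,8,10,8) succ=(1,0,1,0) retry=(1,0,1,2)
step 15 (R CAS): counter=11 r=(8,8,10,8) succ=(1,0,2,0) retry=(1,0,1,2)
step 16 (Q CAS): counter=11 r=(8,8,10,8) succ=(1,0,2,0) retry=(1,1,1,2)
step 17 (Q LOAD): counter=11 r=(8,11,10,8) succ=(1,0,2,0) retry=(1,1,1,2)
step 18 (Q CAS): counter=12 r=(8,11,10,8) succ=(1,1,2,0) retry=(1,1,1,2)
step 19 (Q LOAD): counter=12 r=(8,12,10,8) succ=(1,1,2,0) retry=(1,1,1,2)
step 20 (Q CAS): counter=13 r=(8,12,10,8) succ=(1,2,2,0) retry=(1,1,1,2)
step 21 (Q LOAD): counter=13 r=(8,13,10,8) succ=(1,2,2,0) retry=(1,1,1,2)
step 22 (Q CAS): counter=14 r=(8,13,10,8) succ=(1,3,2,0) retry=(1,1,1,2)

counter=14 r=(8,13,10,8) succ=(1,3,2,0) retry=(1,1,1,2)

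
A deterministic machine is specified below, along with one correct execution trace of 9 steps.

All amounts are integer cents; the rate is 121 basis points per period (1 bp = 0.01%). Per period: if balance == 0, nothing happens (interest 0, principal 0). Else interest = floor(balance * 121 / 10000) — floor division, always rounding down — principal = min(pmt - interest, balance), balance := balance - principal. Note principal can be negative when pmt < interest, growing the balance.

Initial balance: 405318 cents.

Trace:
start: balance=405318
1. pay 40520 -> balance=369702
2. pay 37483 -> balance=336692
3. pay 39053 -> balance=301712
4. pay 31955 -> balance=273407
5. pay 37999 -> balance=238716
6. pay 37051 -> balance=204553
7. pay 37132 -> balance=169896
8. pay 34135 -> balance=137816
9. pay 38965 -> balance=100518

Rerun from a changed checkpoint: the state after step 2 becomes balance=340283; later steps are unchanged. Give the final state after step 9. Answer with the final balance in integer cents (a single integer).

state after step 2 := balance=340283
3. pay 39053 -> balance=305347
4. pay 31955 -> balance=277086
5. pay 37999 -> balance=242439
6. pay 37051 -> balance=208321
7. pay 37132 -> balance=173709
8. pay 34135 -> balance=141675
9. pay 38965 -> balance=104424

104424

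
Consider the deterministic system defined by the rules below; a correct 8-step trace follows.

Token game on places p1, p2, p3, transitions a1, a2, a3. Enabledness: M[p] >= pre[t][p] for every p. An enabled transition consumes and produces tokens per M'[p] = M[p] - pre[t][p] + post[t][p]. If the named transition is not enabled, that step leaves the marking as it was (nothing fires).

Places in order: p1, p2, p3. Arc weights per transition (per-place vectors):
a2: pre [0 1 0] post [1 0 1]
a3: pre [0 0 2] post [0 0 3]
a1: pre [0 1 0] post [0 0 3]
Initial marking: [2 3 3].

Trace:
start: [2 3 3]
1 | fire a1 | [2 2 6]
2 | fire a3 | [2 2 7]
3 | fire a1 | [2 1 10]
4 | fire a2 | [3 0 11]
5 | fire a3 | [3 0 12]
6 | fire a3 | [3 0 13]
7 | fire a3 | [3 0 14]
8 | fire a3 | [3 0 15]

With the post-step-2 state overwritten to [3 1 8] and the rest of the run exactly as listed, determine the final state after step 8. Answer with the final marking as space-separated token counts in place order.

3 0 15

state after step 2 := [3 1 8]
3 | fire a1 | [3 0 11]
4 | fire a2 | [3 0 11]
5 | fire a3 | [3 0 12]
6 | fire a3 | [3 0 13]
7 | fire a3 | [3 0 14]
8 | fire a3 | [3 0 15]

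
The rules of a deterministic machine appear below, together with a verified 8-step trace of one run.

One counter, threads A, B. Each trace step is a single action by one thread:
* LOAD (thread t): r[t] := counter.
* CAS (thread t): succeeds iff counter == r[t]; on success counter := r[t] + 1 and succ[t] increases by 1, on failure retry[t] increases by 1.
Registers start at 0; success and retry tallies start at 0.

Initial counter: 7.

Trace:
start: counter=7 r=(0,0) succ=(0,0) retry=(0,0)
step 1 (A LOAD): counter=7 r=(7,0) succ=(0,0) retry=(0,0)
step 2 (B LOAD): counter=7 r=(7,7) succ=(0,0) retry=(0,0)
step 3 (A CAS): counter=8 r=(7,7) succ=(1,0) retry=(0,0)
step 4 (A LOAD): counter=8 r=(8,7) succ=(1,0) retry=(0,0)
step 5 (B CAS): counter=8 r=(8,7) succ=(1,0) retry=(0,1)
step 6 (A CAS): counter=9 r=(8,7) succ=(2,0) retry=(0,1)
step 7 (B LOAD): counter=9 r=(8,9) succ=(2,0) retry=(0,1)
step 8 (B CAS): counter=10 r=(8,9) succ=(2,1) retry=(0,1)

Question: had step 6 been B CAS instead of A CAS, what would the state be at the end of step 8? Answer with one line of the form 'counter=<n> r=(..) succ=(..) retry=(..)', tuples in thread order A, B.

counter=9 r=(8,8) succ=(1,1) retry=(0,2)

(re-executing from step 6 with the substitution; state before step 6: counter=8 r=(8,7) succ=(1,0) retry=(0,1))
step 6 (B CAS): counter=8 r=(8,7) succ=(1,0) retry=(0,2)
step 7 (B LOAD): counter=8 r=(8,8) succ=(1,0) retry=(0,2)
step 8 (B CAS): counter=9 r=(8,8) succ=(1,1) retry=(0,2)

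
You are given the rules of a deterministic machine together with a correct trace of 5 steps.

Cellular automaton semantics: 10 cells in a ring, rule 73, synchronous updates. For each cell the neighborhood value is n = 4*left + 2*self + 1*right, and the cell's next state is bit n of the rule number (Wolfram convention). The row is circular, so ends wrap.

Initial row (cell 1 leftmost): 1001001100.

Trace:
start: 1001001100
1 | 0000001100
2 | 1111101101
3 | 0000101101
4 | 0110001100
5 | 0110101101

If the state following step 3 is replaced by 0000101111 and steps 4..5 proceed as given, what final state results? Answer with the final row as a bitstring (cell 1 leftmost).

state after step 3 := 0000101111
4 | 0110001001
5 | 0110100000

0110100000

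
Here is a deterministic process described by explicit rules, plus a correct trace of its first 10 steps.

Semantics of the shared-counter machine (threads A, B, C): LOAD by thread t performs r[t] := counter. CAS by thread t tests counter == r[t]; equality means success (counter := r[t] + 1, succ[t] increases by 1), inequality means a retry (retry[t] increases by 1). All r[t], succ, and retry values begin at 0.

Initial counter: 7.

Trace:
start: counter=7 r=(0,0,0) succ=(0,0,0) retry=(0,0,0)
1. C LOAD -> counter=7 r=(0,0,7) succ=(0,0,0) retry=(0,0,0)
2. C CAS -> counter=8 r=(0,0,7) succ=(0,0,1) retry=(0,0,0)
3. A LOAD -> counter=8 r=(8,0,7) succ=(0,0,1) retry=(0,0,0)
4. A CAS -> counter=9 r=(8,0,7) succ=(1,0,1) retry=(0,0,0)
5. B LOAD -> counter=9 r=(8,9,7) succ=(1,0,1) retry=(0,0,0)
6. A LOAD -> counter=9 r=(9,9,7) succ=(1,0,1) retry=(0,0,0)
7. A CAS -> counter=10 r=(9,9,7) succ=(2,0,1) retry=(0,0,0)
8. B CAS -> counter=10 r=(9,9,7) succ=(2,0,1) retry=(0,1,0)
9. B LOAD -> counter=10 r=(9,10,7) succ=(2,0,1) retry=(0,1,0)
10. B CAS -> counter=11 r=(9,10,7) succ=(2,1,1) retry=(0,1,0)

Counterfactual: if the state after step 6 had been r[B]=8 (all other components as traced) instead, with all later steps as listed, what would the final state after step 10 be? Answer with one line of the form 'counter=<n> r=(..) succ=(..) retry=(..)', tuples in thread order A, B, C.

state after step 6 := counter=9 r=(9,8,7) succ=(1,0,1) retry=(0,0,0)
7. A CAS -> counter=10 r=(9,8,7) succ=(2,0,1) retry=(0,0,0)
8. B CAS -> counter=10 r=(9,8,7) succ=(2,0,1) retry=(0,1,0)
9. B LOAD -> counter=10 r=(9,10,7) succ=(2,0,1) retry=(0,1,0)
10. B CAS -> counter=11 r=(9,10,7) succ=(2,1,1) retry=(0,1,0)

counter=11 r=(9,10,7) succ=(2,1,1) retry=(0,1,0)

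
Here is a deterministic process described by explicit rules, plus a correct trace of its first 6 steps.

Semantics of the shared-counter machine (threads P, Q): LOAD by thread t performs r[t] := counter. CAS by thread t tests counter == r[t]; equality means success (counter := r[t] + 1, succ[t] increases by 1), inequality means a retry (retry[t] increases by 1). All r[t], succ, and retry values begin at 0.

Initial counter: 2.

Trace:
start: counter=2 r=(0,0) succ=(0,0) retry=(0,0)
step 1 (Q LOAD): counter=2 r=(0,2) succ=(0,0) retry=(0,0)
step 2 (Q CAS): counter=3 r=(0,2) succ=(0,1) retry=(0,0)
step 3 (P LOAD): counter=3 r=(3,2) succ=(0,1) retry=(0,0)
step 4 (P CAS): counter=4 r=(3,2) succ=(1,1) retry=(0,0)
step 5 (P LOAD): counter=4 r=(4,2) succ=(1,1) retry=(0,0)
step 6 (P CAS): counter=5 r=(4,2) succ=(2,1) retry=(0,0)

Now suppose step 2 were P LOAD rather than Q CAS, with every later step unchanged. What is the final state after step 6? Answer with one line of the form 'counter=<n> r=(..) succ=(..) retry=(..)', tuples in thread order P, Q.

counter=4 r=(3,2) succ=(2,0) retry=(0,0)

(re-executing from step 2 with the substitution; state before step 2: counter=2 r=(0,2) succ=(0,0) retry=(0,0))
step 2 (P LOAD): counter=2 r=(2,2) succ=(0,0) retry=(0,0)
step 3 (P LOAD): counter=2 r=(2,2) succ=(0,0) retry=(0,0)
step 4 (P CAS): counter=3 r=(2,2) succ=(1,0) retry=(0,0)
step 5 (P LOAD): counter=3 r=(3,2) succ=(1,0) retry=(0,0)
step 6 (P CAS): counter=4 r=(3,2) succ=(2,0) retry=(0,0)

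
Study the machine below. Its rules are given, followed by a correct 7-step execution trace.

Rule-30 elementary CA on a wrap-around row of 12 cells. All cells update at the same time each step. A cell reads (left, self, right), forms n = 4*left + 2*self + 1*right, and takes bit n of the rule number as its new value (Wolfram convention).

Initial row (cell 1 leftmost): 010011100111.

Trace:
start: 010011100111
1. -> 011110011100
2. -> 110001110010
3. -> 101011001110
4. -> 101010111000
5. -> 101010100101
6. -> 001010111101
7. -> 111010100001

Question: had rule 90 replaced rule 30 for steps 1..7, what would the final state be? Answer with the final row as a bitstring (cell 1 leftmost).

101000011011

(re-executing steps 1..7 under rule 90; state before step 1: 010011100111)
1. -> 001110111101
2. -> 111010100100
3. -> 101000011011
4. -> 100100111010
5. -> 011011101000
6. -> 111010100100
7. -> 101000011011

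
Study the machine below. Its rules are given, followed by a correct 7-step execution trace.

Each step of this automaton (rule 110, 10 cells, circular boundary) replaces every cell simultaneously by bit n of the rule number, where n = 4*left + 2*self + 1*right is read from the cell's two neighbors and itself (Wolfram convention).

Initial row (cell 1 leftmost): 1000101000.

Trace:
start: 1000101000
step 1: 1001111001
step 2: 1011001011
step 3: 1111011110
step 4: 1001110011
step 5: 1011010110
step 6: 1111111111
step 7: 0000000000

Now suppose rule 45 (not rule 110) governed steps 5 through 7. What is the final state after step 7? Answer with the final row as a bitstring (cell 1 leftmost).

1011110111

(re-executing steps 5..7 under rule 45; state before step 5: 1001110011)
step 5: 0001000010
step 6: 1101011010
step 7: 1011110111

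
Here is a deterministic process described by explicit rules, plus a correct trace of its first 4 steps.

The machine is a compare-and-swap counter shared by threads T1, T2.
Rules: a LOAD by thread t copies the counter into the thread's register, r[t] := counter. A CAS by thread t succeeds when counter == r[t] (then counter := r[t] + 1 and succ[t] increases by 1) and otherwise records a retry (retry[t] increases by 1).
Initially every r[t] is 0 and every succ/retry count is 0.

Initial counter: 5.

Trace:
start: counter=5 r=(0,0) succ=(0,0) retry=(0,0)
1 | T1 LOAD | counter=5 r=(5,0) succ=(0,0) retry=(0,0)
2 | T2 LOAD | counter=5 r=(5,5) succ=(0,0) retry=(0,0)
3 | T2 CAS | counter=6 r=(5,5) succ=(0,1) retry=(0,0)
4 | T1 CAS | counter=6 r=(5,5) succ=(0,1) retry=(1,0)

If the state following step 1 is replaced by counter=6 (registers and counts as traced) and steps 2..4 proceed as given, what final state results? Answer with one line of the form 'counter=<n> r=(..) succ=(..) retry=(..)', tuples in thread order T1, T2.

state after step 1 := counter=6 r=(5,0) succ=(0,0) retry=(0,0)
2 | T2 LOAD | counter=6 r=(5,6) succ=(0,0) retry=(0,0)
3 | T2 CAS | counter=7 r=(5,6) succ=(0,1) retry=(0,0)
4 | T1 CAS | counter=7 r=(5,6) succ=(0,1) retry=(1,0)

counter=7 r=(5,6) succ=(0,1) retry=(1,0)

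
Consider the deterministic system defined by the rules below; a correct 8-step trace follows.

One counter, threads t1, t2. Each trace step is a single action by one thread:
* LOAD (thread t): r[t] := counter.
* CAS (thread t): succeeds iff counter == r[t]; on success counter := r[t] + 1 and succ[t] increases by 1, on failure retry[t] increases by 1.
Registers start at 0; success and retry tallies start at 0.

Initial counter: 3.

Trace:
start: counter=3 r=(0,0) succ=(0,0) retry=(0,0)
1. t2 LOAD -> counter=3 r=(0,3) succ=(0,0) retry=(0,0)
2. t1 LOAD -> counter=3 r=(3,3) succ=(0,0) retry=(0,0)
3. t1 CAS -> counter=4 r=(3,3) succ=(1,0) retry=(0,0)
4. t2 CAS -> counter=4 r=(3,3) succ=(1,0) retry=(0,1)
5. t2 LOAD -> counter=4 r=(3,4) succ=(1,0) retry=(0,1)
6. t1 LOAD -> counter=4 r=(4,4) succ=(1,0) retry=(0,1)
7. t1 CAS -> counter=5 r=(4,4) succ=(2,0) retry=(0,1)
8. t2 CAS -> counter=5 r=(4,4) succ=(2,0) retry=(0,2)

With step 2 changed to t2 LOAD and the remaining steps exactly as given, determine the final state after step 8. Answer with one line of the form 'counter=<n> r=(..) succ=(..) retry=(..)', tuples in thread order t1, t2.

(re-executing from step 2 with the substitution; state before step 2: counter=3 r=(0,3) succ=(0,0) retry=(0,0))
2. t2 LOAD -> counter=3 r=(0,3) succ=(0,0) retry=(0,0)
3. t1 CAS -> counter=3 r=(0,3) succ=(0,0) retry=(1,0)
4. t2 CAS -> counter=4 r=(0,3) succ=(0,1) retry=(1,0)
5. t2 LOAD -> counter=4 r=(0,4) succ=(0,1) retry=(1,0)
6. t1 LOAD -> counter=4 r=(4,4) succ=(0,1) retry=(1,0)
7. t1 CAS -> counter=5 r=(4,4) succ=(1,1) retry=(1,0)
8. t2 CAS -> counter=5 r=(4,4) succ=(1,1) retry=(1,1)

counter=5 r=(4,4) succ=(1,1) retry=(1,1)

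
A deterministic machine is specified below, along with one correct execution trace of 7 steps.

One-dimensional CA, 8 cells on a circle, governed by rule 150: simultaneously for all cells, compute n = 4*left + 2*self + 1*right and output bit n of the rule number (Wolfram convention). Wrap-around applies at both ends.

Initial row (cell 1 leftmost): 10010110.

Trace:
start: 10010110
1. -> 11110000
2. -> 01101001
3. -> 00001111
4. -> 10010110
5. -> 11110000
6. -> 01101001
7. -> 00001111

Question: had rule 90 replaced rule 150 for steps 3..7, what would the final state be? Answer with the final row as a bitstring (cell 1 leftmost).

(re-executing steps 3..7 under rule 90; state before step 3: 01101001)
3. -> 01100110
4. -> 11111111
5. -> 00000000
6. -> 00000000
7. -> 00000000

00000000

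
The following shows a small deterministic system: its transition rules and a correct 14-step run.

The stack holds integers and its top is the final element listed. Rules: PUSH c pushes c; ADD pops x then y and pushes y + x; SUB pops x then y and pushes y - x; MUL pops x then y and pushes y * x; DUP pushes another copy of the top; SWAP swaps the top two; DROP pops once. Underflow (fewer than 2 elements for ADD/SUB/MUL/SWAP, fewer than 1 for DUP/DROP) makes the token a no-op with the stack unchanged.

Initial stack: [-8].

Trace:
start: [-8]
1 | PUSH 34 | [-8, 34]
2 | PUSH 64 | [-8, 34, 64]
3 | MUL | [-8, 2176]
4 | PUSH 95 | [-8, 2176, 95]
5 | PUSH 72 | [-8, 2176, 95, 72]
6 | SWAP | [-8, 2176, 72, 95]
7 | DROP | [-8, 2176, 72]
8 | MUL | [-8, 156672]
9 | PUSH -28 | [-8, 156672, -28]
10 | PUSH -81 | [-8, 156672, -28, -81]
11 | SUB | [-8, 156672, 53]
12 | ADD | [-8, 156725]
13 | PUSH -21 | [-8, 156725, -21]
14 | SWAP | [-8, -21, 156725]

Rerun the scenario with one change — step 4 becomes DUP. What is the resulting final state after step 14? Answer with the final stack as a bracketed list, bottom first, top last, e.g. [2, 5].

(re-executing from step 4 with the substitution; state before step 4: [-8, 2176])
4 | DUP | [-8, 2176, 2176]
5 | PUSH 72 | [-8, 2176, 2176, 72]
6 | SWAP | [-8, 2176, 72, 2176]
7 | DROP | [-8, 2176, 72]
8 | MUL | [-8, 156672]
9 | PUSH -28 | [-8, 156672, -28]
10 | PUSH -81 | [-8, 156672, -28, -81]
11 | SUB | [-8, 156672, 53]
12 | ADD | [-8, 156725]
13 | PUSH -21 | [-8, 156725, -21]
14 | SWAP | [-8, -21, 156725]

[-8, -21, 156725]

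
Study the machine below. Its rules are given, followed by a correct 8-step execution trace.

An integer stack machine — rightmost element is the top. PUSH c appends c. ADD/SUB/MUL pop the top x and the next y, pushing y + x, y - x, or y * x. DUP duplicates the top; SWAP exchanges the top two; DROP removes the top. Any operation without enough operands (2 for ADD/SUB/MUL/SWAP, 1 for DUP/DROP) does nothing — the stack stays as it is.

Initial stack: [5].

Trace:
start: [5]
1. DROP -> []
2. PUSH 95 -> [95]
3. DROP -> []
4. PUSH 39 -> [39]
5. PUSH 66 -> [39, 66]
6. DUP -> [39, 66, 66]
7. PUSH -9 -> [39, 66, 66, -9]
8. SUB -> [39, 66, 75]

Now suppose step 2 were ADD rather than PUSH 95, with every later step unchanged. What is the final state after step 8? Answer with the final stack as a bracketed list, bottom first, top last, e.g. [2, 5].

(re-executing from step 2 with the substitution; state before step 2: [])
2. ADD -> []
3. DROP -> []
4. PUSH 39 -> [39]
5. PUSH 66 -> [39, 66]
6. DUP -> [39, 66, 66]
7. PUSH -9 -> [39, 66, 66, -9]
8. SUB -> [39, 66, 75]

[39, 66, 75]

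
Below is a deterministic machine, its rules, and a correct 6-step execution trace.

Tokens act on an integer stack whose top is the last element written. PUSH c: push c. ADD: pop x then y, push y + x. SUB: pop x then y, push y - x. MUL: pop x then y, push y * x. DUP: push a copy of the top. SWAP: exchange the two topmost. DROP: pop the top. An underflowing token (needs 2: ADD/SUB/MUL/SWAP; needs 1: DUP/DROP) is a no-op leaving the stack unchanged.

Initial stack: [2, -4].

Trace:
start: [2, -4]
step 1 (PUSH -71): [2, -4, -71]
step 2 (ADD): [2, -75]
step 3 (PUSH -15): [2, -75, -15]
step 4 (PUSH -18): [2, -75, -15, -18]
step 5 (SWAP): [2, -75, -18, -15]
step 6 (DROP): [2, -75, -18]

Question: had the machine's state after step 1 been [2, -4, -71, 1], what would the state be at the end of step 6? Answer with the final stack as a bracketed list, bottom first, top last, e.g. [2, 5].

[2, -4, -70, -18]

state after step 1 := [2, -4, -71, 1]
step 2 (ADD): [2, -4, -70]
step 3 (PUSH -15): [2, -4, -70, -15]
step 4 (PUSH -18): [2, -4, -70, -15, -18]
step 5 (SWAP): [2, -4, -70, -18, -15]
step 6 (DROP): [2, -4, -70, -18]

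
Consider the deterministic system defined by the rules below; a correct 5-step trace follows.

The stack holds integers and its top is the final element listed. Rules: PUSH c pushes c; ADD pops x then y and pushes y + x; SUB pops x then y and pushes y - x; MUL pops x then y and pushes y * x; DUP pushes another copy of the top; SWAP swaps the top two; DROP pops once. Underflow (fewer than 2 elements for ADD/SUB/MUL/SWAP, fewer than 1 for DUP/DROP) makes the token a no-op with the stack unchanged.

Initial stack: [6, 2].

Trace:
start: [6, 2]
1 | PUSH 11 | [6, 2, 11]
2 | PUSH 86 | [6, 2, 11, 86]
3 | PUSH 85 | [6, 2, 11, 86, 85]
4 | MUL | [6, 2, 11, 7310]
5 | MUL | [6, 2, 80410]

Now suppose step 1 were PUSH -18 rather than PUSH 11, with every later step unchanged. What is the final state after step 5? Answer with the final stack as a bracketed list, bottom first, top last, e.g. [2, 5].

(re-executing from step 1 with the substitution; state before step 1: [6, 2])
1 | PUSH -18 | [6, 2, -18]
2 | PUSH 86 | [6, 2, -18, 86]
3 | PUSH 85 | [6, 2, -18, 86, 85]
4 | MUL | [6, 2, -18, 7310]
5 | MUL | [6, 2, -131580]

[6, 2, -131580]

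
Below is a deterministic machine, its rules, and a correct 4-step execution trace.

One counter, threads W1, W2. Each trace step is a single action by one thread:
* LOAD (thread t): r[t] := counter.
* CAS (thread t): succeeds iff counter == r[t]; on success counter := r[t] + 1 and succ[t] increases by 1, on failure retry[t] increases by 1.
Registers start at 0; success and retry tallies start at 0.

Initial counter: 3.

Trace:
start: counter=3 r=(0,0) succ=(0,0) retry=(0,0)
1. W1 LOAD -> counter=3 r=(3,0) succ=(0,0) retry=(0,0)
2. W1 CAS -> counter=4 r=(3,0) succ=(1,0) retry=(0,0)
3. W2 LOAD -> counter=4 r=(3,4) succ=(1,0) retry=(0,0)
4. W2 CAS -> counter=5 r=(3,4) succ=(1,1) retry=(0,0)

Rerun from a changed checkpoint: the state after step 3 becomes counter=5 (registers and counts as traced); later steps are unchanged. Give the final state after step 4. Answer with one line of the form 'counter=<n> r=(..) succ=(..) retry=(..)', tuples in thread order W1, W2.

state after step 3 := counter=5 r=(3,4) succ=(1,0) retry=(0,0)
4. W2 CAS -> counter=5 r=(3,4) succ=(1,0) retry=(0,1)

counter=5 r=(3,4) succ=(1,0) retry=(0,1)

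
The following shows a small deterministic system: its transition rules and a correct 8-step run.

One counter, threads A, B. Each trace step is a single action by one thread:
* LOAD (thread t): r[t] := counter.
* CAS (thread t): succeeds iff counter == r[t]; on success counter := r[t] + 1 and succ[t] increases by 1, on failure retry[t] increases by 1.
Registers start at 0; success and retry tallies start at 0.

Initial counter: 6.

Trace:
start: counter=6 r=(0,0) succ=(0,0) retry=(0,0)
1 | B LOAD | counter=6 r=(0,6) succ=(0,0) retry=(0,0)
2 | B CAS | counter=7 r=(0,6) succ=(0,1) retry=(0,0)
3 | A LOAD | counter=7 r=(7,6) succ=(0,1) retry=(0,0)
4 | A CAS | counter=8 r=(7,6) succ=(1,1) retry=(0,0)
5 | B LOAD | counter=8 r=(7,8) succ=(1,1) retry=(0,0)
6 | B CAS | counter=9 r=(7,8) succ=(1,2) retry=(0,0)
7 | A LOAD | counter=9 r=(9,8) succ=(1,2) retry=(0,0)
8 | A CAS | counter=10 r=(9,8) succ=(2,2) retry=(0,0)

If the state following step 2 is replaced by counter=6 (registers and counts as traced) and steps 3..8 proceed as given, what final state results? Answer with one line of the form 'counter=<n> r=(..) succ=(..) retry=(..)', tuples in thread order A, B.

counter=9 r=(8,7) succ=(2,2) retry=(0,0)

state after step 2 := counter=6 r=(0,6) succ=(0,1) retry=(0,0)
3 | A LOAD | counter=6 r=(6,6) succ=(0,1) retry=(0,0)
4 | A CAS | counter=7 r=(6,6) succ=(1,1) retry=(0,0)
5 | B LOAD | counter=7 r=(6,7) succ=(1,1) retry=(0,0)
6 | B CAS | counter=8 r=(6,7) succ=(1,2) retry=(0,0)
7 | A LOAD | counter=8 r=(8,7) succ=(1,2) retry=(0,0)
8 | A CAS | counter=9 r=(8,7) succ=(2,2) retry=(0,0)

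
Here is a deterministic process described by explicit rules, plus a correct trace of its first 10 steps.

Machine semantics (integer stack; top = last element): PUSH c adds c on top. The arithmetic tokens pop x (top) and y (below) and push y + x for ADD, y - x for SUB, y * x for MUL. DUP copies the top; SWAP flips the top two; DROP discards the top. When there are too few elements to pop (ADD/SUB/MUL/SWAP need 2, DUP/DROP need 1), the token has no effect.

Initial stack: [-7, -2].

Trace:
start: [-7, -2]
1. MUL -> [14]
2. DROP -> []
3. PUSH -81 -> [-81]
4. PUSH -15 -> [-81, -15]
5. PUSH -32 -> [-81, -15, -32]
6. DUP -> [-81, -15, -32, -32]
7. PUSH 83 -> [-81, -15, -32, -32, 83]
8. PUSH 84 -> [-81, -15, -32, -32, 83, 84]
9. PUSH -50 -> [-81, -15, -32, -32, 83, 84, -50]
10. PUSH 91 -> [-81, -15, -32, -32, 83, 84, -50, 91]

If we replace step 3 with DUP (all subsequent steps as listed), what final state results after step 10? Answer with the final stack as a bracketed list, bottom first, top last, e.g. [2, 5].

(re-executing from step 3 with the substitution; state before step 3: [])
3. DUP -> []
4. PUSH -15 -> [-15]
5. PUSH -32 -> [-15, -32]
6. DUP -> [-15, -32, -32]
7. PUSH 83 -> [-15, -32, -32, 83]
8. PUSH 84 -> [-15, -32, -32, 83, 84]
9. PUSH -50 -> [-15, -32, -32, 83, 84, -50]
10. PUSH 91 -> [-15, -32, -32, 83, 84, -50, 91]

[-15, -32, -32, 83, 84, -50, 91]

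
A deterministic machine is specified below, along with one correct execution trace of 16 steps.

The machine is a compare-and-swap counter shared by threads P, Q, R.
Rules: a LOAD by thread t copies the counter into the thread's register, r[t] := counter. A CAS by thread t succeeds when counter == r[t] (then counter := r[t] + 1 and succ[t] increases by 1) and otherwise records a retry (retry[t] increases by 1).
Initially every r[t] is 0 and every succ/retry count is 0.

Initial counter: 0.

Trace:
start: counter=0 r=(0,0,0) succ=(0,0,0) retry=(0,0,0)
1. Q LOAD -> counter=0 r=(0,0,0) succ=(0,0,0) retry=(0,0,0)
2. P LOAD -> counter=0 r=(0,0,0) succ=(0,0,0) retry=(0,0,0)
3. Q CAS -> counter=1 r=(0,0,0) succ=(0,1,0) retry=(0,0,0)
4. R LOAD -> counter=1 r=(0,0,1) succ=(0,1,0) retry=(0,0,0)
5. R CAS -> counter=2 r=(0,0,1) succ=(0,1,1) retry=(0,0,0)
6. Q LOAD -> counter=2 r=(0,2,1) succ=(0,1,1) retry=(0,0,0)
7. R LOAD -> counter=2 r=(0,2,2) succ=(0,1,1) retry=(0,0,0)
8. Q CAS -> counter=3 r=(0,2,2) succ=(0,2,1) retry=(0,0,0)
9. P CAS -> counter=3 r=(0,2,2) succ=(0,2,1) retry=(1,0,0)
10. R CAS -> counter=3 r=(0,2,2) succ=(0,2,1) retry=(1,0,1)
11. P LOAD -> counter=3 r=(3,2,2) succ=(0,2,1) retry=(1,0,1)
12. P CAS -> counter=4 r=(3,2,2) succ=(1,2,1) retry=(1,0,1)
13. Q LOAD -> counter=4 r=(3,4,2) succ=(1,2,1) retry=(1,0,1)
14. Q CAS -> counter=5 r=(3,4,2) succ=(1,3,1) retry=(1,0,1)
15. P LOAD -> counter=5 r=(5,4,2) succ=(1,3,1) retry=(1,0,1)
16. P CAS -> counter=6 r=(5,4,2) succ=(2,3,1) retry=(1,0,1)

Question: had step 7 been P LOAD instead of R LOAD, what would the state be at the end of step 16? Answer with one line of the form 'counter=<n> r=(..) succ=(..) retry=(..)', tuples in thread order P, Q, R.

(re-executing from step 7 with the substitution; state before step 7: counter=2 r=(0,2,1) succ=(0,1,1) retry=(0,0,0))
7. P LOAD -> counter=2 r=(2,2,1) succ=(0,1,1) retry=(0,0,0)
8. Q CAS -> counter=3 r=(2,2,1) succ=(0,2,1) retry=(0,0,0)
9. P CAS -> counter=3 r=(2,2,1) succ=(0,2,1) retry=(1,0,0)
10. R CAS -> counter=3 r=(2,2,1) succ=(0,2,1) retry=(1,0,1)
11. P LOAD -> counter=3 r=(3,2,1) succ=(0,2,1) retry=(1,0,1)
12. P CAS -> counter=4 r=(3,2,1) succ=(1,2,1) retry=(1,0,1)
13. Q LOAD -> counter=4 r=(3,4,1) succ=(1,2,1) retry=(1,0,1)
14. Q CAS -> counter=5 r=(3,4,1) succ=(1,3,1) retry=(1,0,1)
15. P LOAD -> counter=5 r=(5,4,1) succ=(1,3,1) retry=(1,0,1)
16. P CAS -> counter=6 r=(5,4,1) succ=(2,3,1) retry=(1,0,1)

counter=6 r=(5,4,1) succ=(2,3,1) retry=(1,0,1)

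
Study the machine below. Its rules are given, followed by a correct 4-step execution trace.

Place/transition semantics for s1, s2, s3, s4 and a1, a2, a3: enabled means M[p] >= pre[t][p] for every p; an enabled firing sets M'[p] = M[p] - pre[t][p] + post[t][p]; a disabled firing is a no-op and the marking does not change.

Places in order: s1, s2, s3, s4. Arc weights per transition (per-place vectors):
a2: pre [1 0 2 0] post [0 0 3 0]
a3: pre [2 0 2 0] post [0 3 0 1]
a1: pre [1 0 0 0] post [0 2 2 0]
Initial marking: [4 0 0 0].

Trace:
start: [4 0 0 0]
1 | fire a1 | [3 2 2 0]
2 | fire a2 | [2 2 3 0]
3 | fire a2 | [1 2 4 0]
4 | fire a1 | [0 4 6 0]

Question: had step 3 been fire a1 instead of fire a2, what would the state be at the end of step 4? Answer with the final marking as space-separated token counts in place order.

0 6 7 0

(re-executing from step 3 with the substitution; state before step 3: [2 2 3 0])
3 | fire a1 | [1 4 5 0]
4 | fire a1 | [0 6 7 0]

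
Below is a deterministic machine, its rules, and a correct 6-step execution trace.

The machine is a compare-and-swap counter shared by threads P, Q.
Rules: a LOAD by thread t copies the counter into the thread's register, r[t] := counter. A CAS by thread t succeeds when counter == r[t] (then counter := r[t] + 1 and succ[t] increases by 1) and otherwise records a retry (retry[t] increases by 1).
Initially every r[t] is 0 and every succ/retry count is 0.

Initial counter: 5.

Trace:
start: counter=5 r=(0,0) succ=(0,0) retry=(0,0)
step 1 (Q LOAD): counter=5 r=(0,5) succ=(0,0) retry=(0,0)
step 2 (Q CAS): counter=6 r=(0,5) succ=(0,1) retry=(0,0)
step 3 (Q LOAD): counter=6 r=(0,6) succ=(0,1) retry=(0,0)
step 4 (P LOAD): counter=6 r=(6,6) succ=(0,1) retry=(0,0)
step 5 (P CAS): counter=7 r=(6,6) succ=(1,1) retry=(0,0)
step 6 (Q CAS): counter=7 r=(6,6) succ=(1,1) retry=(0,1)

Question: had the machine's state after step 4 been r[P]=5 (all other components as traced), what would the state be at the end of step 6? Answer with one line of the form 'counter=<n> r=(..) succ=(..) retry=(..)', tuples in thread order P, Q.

state after step 4 := counter=6 r=(5,6) succ=(0,1) retry=(0,0)
step 5 (P CAS): counter=6 r=(5,6) succ=(0,1) retry=(1,0)
step 6 (Q CAS): counter=7 r=(5,6) succ=(0,2) retry=(1,0)

counter=7 r=(5,6) succ=(0,2) retry=(1,0)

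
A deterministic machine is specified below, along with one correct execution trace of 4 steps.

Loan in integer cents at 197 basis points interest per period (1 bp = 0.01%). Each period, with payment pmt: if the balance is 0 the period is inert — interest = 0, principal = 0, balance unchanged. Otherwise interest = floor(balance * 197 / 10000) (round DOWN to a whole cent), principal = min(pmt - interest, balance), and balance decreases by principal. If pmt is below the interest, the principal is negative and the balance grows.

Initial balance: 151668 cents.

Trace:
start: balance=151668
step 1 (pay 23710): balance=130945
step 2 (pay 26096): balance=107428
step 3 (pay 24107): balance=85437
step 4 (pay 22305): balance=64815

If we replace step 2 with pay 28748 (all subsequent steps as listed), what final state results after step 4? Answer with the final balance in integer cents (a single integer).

(re-executing from step 2 with the substitution; state before step 2: balance=130945)
step 2 (pay 28748): balance=104776
step 3 (pay 24107): balance=82733
step 4 (pay 22305): balance=62057

62057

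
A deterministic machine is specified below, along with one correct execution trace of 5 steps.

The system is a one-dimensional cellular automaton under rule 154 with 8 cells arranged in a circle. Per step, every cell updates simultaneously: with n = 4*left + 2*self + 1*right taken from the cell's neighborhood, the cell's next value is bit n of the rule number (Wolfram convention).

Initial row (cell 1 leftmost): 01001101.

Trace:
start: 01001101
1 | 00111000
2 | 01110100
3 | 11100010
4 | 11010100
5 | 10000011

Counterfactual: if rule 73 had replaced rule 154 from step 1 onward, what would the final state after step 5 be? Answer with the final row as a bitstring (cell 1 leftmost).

11101101

(re-executing steps 1..5 under rule 73; state before step 1: 01001101)
1 | 00001100
2 | 11101101
3 | 00101101
4 | 00001100
5 | 11101101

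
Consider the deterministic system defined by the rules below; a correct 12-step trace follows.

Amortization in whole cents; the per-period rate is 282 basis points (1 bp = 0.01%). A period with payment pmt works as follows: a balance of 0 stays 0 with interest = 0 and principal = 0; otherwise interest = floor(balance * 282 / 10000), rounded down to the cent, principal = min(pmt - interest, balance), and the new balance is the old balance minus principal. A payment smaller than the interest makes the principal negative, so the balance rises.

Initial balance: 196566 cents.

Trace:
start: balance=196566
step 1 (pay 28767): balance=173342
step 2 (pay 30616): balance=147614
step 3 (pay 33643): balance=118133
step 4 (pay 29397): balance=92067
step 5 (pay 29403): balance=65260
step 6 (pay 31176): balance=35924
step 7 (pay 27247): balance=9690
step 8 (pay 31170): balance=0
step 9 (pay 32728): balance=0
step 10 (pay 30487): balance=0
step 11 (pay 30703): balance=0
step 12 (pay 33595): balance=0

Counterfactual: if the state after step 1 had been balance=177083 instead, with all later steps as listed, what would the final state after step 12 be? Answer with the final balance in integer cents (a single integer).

state after step 1 := balance=177083
step 2 (pay 30616): balance=151460
step 3 (pay 33643): balance=122088
step 4 (pay 29397): balance=96133
step 5 (pay 29403): balance=69440
step 6 (pay 31176): balance=40222
step 7 (pay 27247): balance=14109
step 8 (pay 31170): balance=0
step 9 (pay 32728): balance=0
step 10 (pay 30487): balance=0
step 11 (pay 30703): balance=0
step 12 (pay 33595): balance=0

0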